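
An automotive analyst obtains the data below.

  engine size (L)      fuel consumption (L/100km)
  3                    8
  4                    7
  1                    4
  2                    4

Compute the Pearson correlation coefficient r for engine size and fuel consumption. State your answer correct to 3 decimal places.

0.814

n = 4, Σx = 10, Σy = 23, Σxy = 64, Σx² = 30, Σy² = 145
Sxx = Σx² − (Σx)²/n = 30 − 25 = 5
Sxy = Σxy − (Σx)(Σy)/n = 64 − 57.5 = 6.5
Syy = Σy² − (Σy)²/n = 145 − 132.25 = 12.75
r = Sxy/√(Sxx·Syy) = 6.5/√(63.75) = 6.5/7.984360 = 0.814092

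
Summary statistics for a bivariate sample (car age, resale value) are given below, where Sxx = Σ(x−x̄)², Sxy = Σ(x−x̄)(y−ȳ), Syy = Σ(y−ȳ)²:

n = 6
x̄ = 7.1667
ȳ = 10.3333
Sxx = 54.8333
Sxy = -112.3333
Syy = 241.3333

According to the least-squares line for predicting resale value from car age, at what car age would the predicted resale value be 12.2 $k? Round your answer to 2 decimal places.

6.26

b = Sxy/Sxx = -112.3333/54.8333 = -2.048633
a = ȳ − b·x̄ = 10.3333 − (-2.048633)·7.1667 = 25.015237
Set a + b·x = 12.2: x = (12.2 − 25.015237) / (-2.048633) = 6.255507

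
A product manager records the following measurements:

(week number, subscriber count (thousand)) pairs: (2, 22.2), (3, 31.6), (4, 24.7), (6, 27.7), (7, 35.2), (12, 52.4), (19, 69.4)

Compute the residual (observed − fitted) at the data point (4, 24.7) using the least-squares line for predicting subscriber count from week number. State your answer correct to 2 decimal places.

n = 7, Σx = 53, Σy = 263.2, Σxy = 2598, Σx² = 619
Sxx = Σx² − (Σx)²/n = 619 − 401.285714 = 217.714286
Sxy = Σxy − (Σx)(Σy)/n = 2598 − 1992.8 = 605.2
b = Sxy/Sxx = 605.2/217.714286 = 2.779790
a = ȳ − b·x̄ = 37.6 − 2.779790·7.571429 = 16.553018
ŷ(4) = 16.553018 + 2.779790·4 = 27.672178
residual = y − ŷ = 24.7 − 27.672178 = -2.972178

-2.97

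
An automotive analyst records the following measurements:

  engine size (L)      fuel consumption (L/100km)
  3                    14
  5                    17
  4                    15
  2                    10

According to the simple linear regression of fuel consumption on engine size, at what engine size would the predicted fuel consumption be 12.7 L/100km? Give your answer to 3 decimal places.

2.909

n = 4, Σx = 14, Σy = 56, Σxy = 207, Σx² = 54
Sxx = Σx² − (Σx)²/n = 54 − 49 = 5
Sxy = Σxy − (Σx)(Σy)/n = 207 − 196 = 11
b = Sxy/Sxx = 11/5 = 2.2
a = ȳ − b·x̄ = 14 − 2.2·3.5 = 6.3
Set a + b·x = 12.7: x = (12.7 − 6.3) / 2.2 = 2.909091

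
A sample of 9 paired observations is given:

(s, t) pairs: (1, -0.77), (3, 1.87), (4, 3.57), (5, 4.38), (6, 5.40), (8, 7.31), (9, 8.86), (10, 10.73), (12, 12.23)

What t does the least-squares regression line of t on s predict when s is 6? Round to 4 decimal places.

5.4298

n = 9, Σx = 58, Σy = 53.58, Σxy = 465.7, Σx² = 476
Sxx = Σx² − (Σx)²/n = 476 − 373.777778 = 102.222222
Sxy = Σxy − (Σx)(Σy)/n = 465.7 − 345.293333 = 120.406667
b = Sxy/Sxx = 120.406667/102.222222 = 1.177891
a = ȳ − b·x̄ = 5.953333 − 1.177891·6.444444 = -1.637522
ŷ(6) = a + b·6 = -1.637522 + 1.177891·6 = 5.429826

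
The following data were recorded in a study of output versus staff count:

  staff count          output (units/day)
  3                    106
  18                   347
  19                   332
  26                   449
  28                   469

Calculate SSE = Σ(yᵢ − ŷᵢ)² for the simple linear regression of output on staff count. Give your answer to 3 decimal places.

520.238

n = 5, Σx = 94, Σy = 1703, Σxy = 37678, Σx² = 2154, Σy² = 663431
Sxx = Σx² − (Σx)²/n = 2154 − 1767.2 = 386.8
Sxy = Σxy − (Σx)(Σy)/n = 37678 − 32016.4 = 5661.6
Syy = Σy² − (Σy)²/n = 663431 − 580041.8 = 83389.2
b = Sxy/Sxx = 5661.6/386.8 = 14.637022
SSE = Syy − b·Sxy = 83389.2 − 14.637022·5661.6 = 520.237849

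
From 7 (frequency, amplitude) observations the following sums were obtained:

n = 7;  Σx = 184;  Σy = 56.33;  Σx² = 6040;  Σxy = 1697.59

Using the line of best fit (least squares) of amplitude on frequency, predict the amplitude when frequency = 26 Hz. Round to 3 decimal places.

Sxx = Σx² − (Σx)²/n = 6040 − 4836.571429 = 1203.428571
Sxy = Σxy − (Σx)(Σy)/n = 1697.59 − 1480.674286 = 216.915714
b = Sxy/Sxx = 216.915714/1203.428571 = 0.180248
a = ȳ − b·x̄ = 8.047143 − 0.180248·26.285714 = 3.309193
ŷ(26) = a + b·26 = 3.309193 + 0.180248·26 = 7.995643

7.996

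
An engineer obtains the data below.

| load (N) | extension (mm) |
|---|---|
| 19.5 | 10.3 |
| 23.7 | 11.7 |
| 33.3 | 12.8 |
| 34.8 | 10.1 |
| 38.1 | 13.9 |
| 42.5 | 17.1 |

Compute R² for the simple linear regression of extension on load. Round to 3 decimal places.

0.547

n = 6, Σx = 191.9, Σy = 75.9, Σxy = 2512.2, Σx² = 6519.73, Σy² = 994.45
Sxx = Σx² − (Σx)²/n = 6519.73 − 6137.601667 = 382.128333
Sxy = Σxy − (Σx)(Σy)/n = 2512.2 − 2427.535 = 84.665
Syy = Σy² − (Σy)²/n = 994.45 − 960.135 = 34.315
R² = Sxy²/(Sxx·Syy) = (84.665)²/(382.128333·34.315) = 0.546657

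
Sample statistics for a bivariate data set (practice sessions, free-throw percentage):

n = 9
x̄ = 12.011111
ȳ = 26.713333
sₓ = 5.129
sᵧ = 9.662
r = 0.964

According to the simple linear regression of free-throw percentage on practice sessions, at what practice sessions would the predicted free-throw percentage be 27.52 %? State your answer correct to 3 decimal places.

12.455

b = r · sᵧ/sₓ = 0.964 · 9.662/5.129 = 1.815981
a = ȳ − b·x̄ = 26.713333 − 1.815981·12.011111 = 4.901380
Set a + b·x = 27.52: x = (27.52 − 4.901380) / 1.815981 = 12.455315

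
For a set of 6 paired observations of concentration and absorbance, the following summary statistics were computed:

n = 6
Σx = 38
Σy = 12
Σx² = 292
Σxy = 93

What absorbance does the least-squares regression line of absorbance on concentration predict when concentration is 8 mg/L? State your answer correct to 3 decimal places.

2.552

Sxx = Σx² − (Σx)²/n = 292 − 240.666667 = 51.333333
Sxy = Σxy − (Σx)(Σy)/n = 93 − 76 = 17
b = Sxy/Sxx = 17/51.333333 = 0.331169
a = ȳ − b·x̄ = 2 − 0.331169·6.333333 = -0.097403
ŷ(8) = a + b·8 = -0.097403 + 0.331169·8 = 2.551948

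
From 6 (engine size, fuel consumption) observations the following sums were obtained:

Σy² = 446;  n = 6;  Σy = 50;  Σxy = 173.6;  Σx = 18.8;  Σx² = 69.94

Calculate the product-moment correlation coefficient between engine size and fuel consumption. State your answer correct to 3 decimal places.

0.941

Sxx = Σx² − (Σx)²/n = 69.94 − 58.906667 = 11.033333
Sxy = Σxy − (Σx)(Σy)/n = 173.6 − 156.666667 = 16.933333
Syy = Σy² − (Σy)²/n = 446 − 416.666667 = 29.333333
r = Sxy/√(Sxx·Syy) = 16.933333/√(323.644444) = 16.933333/17.990121 = 0.941257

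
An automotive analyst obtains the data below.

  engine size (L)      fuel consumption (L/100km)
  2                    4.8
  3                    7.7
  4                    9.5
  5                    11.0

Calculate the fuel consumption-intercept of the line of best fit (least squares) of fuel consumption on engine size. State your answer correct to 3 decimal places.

n = 4, Σx = 14, Σy = 33, Σxy = 125.7, Σx² = 54
Sxx = Σx² − (Σx)²/n = 54 − 49 = 5
Sxy = Σxy − (Σx)(Σy)/n = 125.7 − 115.5 = 10.2
b = Sxy/Sxx = 10.2/5 = 2.04
a = ȳ − b·x̄ = 8.25 − 2.04·3.5 = 1.11

1.110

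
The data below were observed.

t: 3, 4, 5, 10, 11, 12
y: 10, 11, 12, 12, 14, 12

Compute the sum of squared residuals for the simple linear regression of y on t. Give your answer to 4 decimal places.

3.9269

n = 6, Σx = 45, Σy = 71, Σxy = 552, Σx² = 415, Σy² = 849
Sxx = Σx² − (Σx)²/n = 415 − 337.5 = 77.5
Sxy = Σxy − (Σx)(Σy)/n = 552 − 532.5 = 19.5
Syy = Σy² − (Σy)²/n = 849 − 840.166667 = 8.833333
b = Sxy/Sxx = 19.5/77.5 = 0.251613
SSE = Syy − b·Sxy = 8.833333 − 0.251613·19.5 = 3.926882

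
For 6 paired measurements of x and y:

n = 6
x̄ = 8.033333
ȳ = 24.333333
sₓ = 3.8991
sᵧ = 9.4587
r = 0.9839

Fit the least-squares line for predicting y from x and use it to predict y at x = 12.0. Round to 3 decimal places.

33.801

b = r · sᵧ/sₓ = 0.9839 · 9.4587/3.8991 = 2.386811
a = ȳ − b·x̄ = 24.333333 − 2.386811·8.033333 = 5.159285
ŷ(12.0) = a + b·12.0 = 5.159285 + 2.386811·12 = 33.801018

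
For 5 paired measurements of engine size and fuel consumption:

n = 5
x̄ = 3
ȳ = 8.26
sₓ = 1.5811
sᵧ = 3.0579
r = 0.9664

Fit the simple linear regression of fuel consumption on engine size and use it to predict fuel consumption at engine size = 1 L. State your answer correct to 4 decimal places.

b = r · sᵧ/sₓ = 0.9664 · 3.0579/1.5811 = 1.869050
a = ȳ − b·x̄ = 8.26 − 1.869050·3 = 2.652851
ŷ(1) = a + b·1 = 2.652851 + 1.869050·1 = 4.521900

4.5219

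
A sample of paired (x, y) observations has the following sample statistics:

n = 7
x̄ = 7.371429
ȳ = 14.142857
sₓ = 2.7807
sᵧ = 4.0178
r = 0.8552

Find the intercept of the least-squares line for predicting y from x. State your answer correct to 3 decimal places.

5.034

b = r · sᵧ/sₓ = 0.8552 · 4.0178/2.7807 = 1.235668
a = ȳ − b·x̄ = 14.142857 − 1.235668·7.371429 = 5.034217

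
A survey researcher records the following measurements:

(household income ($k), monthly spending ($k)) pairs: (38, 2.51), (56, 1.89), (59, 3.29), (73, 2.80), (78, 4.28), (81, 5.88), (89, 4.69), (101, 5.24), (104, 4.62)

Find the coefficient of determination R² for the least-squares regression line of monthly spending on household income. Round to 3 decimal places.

0.603

n = 9, Σx = 679, Σy = 35.2, Σxy = 2836.98, Σx² = 54973, Σy² = 152.2272
Sxx = Σx² − (Σx)²/n = 54973 − 51226.777778 = 3746.222222
Sxy = Σxy − (Σx)(Σy)/n = 2836.98 − 2655.644444 = 181.335556
Syy = Σy² − (Σy)²/n = 152.2272 − 137.671111 = 14.556089
R² = Sxy²/(Sxx·Syy) = (181.335556)²/(3746.222222·14.556089) = 0.603014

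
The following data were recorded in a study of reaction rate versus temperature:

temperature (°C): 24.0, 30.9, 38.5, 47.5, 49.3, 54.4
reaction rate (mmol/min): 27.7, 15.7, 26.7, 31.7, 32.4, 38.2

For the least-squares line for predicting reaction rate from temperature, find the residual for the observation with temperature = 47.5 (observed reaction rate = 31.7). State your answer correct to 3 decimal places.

n = 6, Σx = 244.6, Σy = 172.4, Σxy = 7359.03, Σx² = 10659.16
Sxx = Σx² − (Σx)²/n = 10659.16 − 9971.526667 = 687.633333
Sxy = Σxy − (Σx)(Σy)/n = 7359.03 − 7028.173333 = 330.856667
b = Sxy/Sxx = 330.856667/687.633333 = 0.481153
a = ȳ − b·x̄ = 28.733333 − 0.481153·40.766667 = 9.118340
ŷ(47.5) = 9.118340 + 0.481153·47.5 = 31.973095
residual = y − ŷ = 31.7 − 31.973095 = -0.273095

-0.273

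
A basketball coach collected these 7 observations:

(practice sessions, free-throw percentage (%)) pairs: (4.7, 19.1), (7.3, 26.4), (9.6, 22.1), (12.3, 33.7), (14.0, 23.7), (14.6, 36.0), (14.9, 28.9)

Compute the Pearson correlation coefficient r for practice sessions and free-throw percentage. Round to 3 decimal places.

n = 7, Σx = 77.4, Σy = 189.9, Σxy = 2197.17, Σx² = 950, Σy² = 5378.77
Sxx = Σx² − (Σx)²/n = 950 − 855.822857 = 94.177143
Sxy = Σxy − (Σx)(Σy)/n = 2197.17 − 2099.751429 = 97.418571
Syy = Σy² − (Σy)²/n = 5378.77 − 5151.715714 = 227.054286
r = Sxy/√(Sxx·Syy) = 97.418571/√(21383.323902) = 97.418571/146.230380 = 0.666199

0.666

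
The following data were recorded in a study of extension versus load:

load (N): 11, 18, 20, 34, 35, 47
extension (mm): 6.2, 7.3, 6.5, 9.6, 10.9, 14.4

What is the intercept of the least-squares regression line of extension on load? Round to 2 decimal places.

n = 6, Σx = 165, Σy = 54.9, Σxy = 1714.3, Σx² = 5435
Sxx = Σx² − (Σx)²/n = 5435 − 4537.5 = 897.5
Sxy = Σxy − (Σx)(Σy)/n = 1714.3 − 1509.75 = 204.55
b = Sxy/Sxx = 204.55/897.5 = 0.227911
a = ȳ − b·x̄ = 9.15 − 0.227911·27.5 = 2.882451

2.88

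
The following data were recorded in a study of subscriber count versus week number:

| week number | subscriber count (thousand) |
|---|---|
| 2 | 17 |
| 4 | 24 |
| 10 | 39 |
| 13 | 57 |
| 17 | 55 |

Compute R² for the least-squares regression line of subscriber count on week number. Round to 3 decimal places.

n = 5, Σx = 46, Σy = 192, Σxy = 2196, Σx² = 578, Σy² = 8660
Sxx = Σx² − (Σx)²/n = 578 − 423.2 = 154.8
Sxy = Σxy − (Σx)(Σy)/n = 2196 − 1766.4 = 429.6
Syy = Σy² − (Σy)²/n = 8660 − 7372.8 = 1287.2
R² = Sxy²/(Sxx·Syy) = (429.6)²/(154.8·1287.2) = 0.926214

0.926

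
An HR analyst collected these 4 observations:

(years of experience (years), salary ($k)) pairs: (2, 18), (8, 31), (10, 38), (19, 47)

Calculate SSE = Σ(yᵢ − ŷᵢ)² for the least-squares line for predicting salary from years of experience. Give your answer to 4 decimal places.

27.1496

n = 4, Σx = 39, Σy = 134, Σxy = 1557, Σx² = 529, Σy² = 4938
Sxx = Σx² − (Σx)²/n = 529 − 380.25 = 148.75
Sxy = Σxy − (Σx)(Σy)/n = 1557 − 1306.5 = 250.5
Syy = Σy² − (Σy)²/n = 4938 − 4489 = 449
b = Sxy/Sxx = 250.5/148.75 = 1.684034
SSE = Syy − b·Sxy = 449 − 1.684034·250.5 = 27.149580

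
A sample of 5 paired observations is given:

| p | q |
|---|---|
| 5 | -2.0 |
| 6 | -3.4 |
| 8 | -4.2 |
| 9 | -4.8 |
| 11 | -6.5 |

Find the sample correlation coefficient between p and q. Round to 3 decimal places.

n = 5, Σx = 39, Σy = -20.9, Σxy = -178.7, Σx² = 327, Σy² = 98.49
Sxx = Σx² − (Σx)²/n = 327 − 304.2 = 22.8
Sxy = Σxy − (Σx)(Σy)/n = -178.7 − (-163.02) = -15.68
Syy = Σy² − (Σy)²/n = 98.49 − 87.362 = 11.128
r = Sxy/√(Sxx·Syy) = -15.68/√(253.7184) = -15.68/15.928540 = -0.984397

-0.984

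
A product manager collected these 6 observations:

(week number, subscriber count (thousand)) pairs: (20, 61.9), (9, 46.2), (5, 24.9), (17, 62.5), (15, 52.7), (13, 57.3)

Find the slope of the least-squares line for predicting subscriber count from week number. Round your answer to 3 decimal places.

2.377

n = 6, Σx = 79, Σy = 305.5, Σxy = 4376.2, Σx² = 1189
Sxx = Σx² − (Σx)²/n = 1189 − 1040.166667 = 148.833333
Sxy = Σxy − (Σx)(Σy)/n = 4376.2 − 4022.416667 = 353.783333
b = Sxy/Sxx = 353.783333/148.833333 = 2.377044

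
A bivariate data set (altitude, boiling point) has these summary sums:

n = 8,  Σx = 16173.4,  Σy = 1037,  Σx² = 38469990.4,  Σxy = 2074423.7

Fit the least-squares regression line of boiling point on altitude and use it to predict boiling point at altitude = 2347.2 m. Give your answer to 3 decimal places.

128.381

Sxx = Σx² − (Σx)²/n = 38469990.4 − 32697358.445 = 5772631.955
Sxy = Σxy − (Σx)(Σy)/n = 2074423.7 − 2096476.975 = -22053.275
b = Sxy/Sxx = -22053.275/5772631.955 = -0.003820
a = ȳ − b·x̄ = 129.625 − (-0.003820)·2021.675 = 137.348436
ŷ(2347.2) = a + b·2347.2 = 137.348436 + (-0.003820)·2347.2 = 128.381392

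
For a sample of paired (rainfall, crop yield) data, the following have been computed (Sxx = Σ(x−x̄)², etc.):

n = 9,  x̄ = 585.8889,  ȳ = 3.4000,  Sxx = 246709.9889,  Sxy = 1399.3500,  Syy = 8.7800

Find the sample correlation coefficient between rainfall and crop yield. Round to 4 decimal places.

r = Sxy/√(Sxx·Syy) = 1399.35/√(2166113.702542) = 1399.35/1471.772300 = 0.950792

0.9508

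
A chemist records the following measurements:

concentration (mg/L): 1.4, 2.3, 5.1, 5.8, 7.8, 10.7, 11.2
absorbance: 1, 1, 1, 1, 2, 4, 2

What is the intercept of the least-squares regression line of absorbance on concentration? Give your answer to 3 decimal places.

n = 7, Σx = 44.3, Σy = 12, Σxy = 95.4, Σx² = 367.67
Sxx = Σx² − (Σx)²/n = 367.67 − 280.355714 = 87.314286
Sxy = Σxy − (Σx)(Σy)/n = 95.4 − 75.942857 = 19.457143
b = Sxy/Sxx = 19.457143/87.314286 = 0.222840
a = ȳ − b·x̄ = 1.714286 − 0.222840·6.328571 = 0.304025

0.304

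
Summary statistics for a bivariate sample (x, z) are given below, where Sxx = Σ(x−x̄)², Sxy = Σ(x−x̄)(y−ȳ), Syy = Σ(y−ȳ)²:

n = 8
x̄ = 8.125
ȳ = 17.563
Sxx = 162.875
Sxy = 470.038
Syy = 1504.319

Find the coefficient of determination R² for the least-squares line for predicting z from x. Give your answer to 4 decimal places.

0.9017

R² = Sxy²/(Sxx·Syy) = (470.038)²/(162.875·1504.319) = 0.901720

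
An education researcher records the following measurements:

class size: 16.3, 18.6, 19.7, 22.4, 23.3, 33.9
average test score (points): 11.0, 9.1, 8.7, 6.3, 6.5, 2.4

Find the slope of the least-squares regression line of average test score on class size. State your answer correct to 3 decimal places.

-0.470

n = 6, Σx = 134.2, Σy = 44, Σxy = 893.88, Σx² = 3193.6
Sxx = Σx² − (Σx)²/n = 3193.6 − 3001.606667 = 191.993333
Sxy = Σxy − (Σx)(Σy)/n = 893.88 − 984.133333 = -90.253333
b = Sxy/Sxx = -90.253333/191.993333 = -0.470086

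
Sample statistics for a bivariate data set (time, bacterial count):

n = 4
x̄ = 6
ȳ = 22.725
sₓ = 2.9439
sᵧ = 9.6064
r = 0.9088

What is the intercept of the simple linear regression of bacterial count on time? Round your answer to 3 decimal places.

b = r · sᵧ/sₓ = 0.9088 · 9.6064/2.9439 = 2.965555
a = ȳ − b·x̄ = 22.725 − 2.965555·6 = 4.931672

4.932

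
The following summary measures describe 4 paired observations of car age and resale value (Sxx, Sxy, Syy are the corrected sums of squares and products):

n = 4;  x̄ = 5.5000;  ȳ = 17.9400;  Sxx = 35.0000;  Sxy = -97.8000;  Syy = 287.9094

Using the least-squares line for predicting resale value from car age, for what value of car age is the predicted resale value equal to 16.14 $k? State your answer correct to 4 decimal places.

b = Sxy/Sxx = -97.8/35 = -2.794286
a = ȳ − b·x̄ = 17.94 − (-2.794286)·5.5 = 33.308571
Set a + b·x = 16.14: x = (16.14 − 33.308571) / (-2.794286) = 6.144172

6.1442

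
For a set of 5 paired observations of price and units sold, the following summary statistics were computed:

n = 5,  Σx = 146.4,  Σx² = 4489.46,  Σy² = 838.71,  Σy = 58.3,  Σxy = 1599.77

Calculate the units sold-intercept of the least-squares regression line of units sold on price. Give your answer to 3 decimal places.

27.140

Sxx = Σx² − (Σx)²/n = 4489.46 − 4286.592 = 202.868
Sxy = Σxy − (Σx)(Σy)/n = 1599.77 − 1707.024 = -107.254
b = Sxy/Sxx = -107.254/202.868 = -0.528689
a = ȳ − b·x̄ = 11.66 − (-0.528689)·29.28 = 27.140002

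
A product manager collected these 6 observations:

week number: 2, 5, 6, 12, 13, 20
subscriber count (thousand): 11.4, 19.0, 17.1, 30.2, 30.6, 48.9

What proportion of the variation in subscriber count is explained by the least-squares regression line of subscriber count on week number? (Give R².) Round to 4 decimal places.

n = 6, Σx = 58, Σy = 157.2, Σxy = 1958.6, Σx² = 778, Σy² = 5022.98
Sxx = Σx² − (Σx)²/n = 778 − 560.666667 = 217.333333
Sxy = Σxy − (Σx)(Σy)/n = 1958.6 − 1519.6 = 439
Syy = Σy² − (Σy)²/n = 5022.98 − 4118.64 = 904.34
R² = Sxy²/(Sxx·Syy) = (439)²/(217.333333·904.34) = 0.980553

0.9806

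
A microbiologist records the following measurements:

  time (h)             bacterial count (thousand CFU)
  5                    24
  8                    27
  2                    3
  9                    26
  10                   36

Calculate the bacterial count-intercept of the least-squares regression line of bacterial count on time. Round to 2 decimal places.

-0.19

n = 5, Σx = 34, Σy = 116, Σxy = 936, Σx² = 274
Sxx = Σx² − (Σx)²/n = 274 − 231.2 = 42.8
Sxy = Σxy − (Σx)(Σy)/n = 936 − 788.8 = 147.2
b = Sxy/Sxx = 147.2/42.8 = 3.439252
a = ȳ − b·x̄ = 23.2 − 3.439252·6.8 = -0.186916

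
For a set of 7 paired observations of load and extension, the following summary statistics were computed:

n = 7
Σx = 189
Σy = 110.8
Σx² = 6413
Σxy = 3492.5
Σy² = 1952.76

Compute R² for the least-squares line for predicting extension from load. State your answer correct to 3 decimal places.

Sxx = Σx² − (Σx)²/n = 6413 − 5103 = 1310
Sxy = Σxy − (Σx)(Σy)/n = 3492.5 − 2991.6 = 500.9
Syy = Σy² − (Σy)²/n = 1952.76 − 1753.805714 = 198.954286
R² = Sxy²/(Sxx·Syy) = (500.9)²/(1310·198.954286) = 0.962670

0.963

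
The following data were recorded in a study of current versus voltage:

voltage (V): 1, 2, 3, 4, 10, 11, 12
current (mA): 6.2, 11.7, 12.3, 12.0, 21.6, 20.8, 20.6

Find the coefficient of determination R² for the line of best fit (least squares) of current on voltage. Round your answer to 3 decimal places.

n = 7, Σx = 43, Σy = 105.2, Σxy = 806.5, Σx² = 395, Σy² = 1794.18
Sxx = Σx² − (Σx)²/n = 395 − 264.142857 = 130.857143
Sxy = Σxy − (Σx)(Σy)/n = 806.5 − 646.228571 = 160.271429
Syy = Σy² − (Σy)²/n = 1794.18 − 1581.005714 = 213.174286
R² = Sxy²/(Sxx·Syy) = (160.271429)²/(130.857143·213.174286) = 0.920831

0.921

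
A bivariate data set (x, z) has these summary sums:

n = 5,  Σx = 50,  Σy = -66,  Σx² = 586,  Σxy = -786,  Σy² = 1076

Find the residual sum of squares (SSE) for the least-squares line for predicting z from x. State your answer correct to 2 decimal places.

Sxx = Σx² − (Σx)²/n = 586 − 500 = 86
Sxy = Σxy − (Σx)(Σy)/n = -786 − (-660) = -126
Syy = Σy² − (Σy)²/n = 1076 − 871.2 = 204.8
b = Sxy/Sxx = -126/86 = -1.465116
SSE = Syy − b·Sxy = 204.8 − (-1.465116)·(-126) = 20.195349

20.20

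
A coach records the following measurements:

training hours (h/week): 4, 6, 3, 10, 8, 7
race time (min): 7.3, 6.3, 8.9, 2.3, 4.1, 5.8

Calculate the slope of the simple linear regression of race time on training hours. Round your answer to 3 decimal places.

n = 6, Σx = 38, Σy = 34.7, Σxy = 190.1, Σx² = 274
Sxx = Σx² − (Σx)²/n = 274 − 240.666667 = 33.333333
Sxy = Σxy − (Σx)(Σy)/n = 190.1 − 219.766667 = -29.666667
b = Sxy/Sxx = -29.666667/33.333333 = -0.89

-0.890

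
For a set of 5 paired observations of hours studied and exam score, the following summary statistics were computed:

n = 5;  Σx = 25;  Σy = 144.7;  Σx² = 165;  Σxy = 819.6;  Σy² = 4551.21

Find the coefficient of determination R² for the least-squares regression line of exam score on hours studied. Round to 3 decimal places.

Sxx = Σx² − (Σx)²/n = 165 − 125 = 40
Sxy = Σxy − (Σx)(Σy)/n = 819.6 − 723.5 = 96.1
Syy = Σy² − (Σy)²/n = 4551.21 − 4187.618 = 363.592
R² = Sxy²/(Sxx·Syy) = (96.1)²/(40·363.592) = 0.634998

0.635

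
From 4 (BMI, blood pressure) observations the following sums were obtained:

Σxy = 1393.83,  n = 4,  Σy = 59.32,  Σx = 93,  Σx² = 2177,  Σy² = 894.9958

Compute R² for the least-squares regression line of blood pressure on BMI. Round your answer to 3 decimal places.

0.951

Sxx = Σx² − (Σx)²/n = 2177 − 2162.25 = 14.75
Sxy = Σxy − (Σx)(Σy)/n = 1393.83 − 1379.19 = 14.64
Syy = Σy² − (Σy)²/n = 894.9958 − 879.7156 = 15.2802
R² = Sxy²/(Sxx·Syy) = (14.64)²/(14.75·15.2802) = 0.950957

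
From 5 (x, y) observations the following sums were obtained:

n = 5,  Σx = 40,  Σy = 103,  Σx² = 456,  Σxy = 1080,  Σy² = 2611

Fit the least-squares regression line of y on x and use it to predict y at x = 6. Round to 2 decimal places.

16.84

Sxx = Σx² − (Σx)²/n = 456 − 320 = 136
Sxy = Σxy − (Σx)(Σy)/n = 1080 − 824 = 256
b = Sxy/Sxx = 256/136 = 1.882353
a = ȳ − b·x̄ = 20.6 − 1.882353·8 = 5.541176
ŷ(6) = a + b·6 = 5.541176 + 1.882353·6 = 16.835294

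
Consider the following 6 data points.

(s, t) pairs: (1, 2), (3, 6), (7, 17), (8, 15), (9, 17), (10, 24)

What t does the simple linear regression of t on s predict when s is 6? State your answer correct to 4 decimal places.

12.7684

n = 6, Σx = 38, Σy = 81, Σxy = 652, Σx² = 304
Sxx = Σx² − (Σx)²/n = 304 − 240.666667 = 63.333333
Sxy = Σxy − (Σx)(Σy)/n = 652 − 513 = 139
b = Sxy/Sxx = 139/63.333333 = 2.194737
a = ȳ − b·x̄ = 13.5 − 2.194737·6.333333 = -0.4
ŷ(6) = a + b·6 = -0.4 + 2.194737·6 = 12.768421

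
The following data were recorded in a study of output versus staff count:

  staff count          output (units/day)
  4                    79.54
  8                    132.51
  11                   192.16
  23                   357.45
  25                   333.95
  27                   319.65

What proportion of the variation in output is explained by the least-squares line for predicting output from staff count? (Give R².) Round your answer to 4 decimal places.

0.9400

n = 6, Σx = 98, Σy = 1415.26, Σxy = 28692.65, Σx² = 2084, Σy² = 402280.2048
Sxx = Σx² − (Σx)²/n = 2084 − 1600.666667 = 483.333333
Sxy = Σxy − (Σx)(Σy)/n = 28692.65 − 23115.913333 = 5576.736667
Syy = Σy² − (Σy)²/n = 402280.2048 − 333826.811267 = 68453.393533
R² = Sxy²/(Sxx·Syy) = (5576.736667)²/(483.333333·68453.393533) = 0.939980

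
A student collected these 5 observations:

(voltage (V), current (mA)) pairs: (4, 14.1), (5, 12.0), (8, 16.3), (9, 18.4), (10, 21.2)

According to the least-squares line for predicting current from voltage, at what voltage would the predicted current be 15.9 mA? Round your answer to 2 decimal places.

n = 5, Σx = 36, Σy = 82, Σxy = 624.4, Σx² = 286
Sxx = Σx² − (Σx)²/n = 286 − 259.2 = 26.8
Sxy = Σxy − (Σx)(Σy)/n = 624.4 − 590.4 = 34
b = Sxy/Sxx = 34/26.8 = 1.268657
a = ȳ − b·x̄ = 16.4 − 1.268657·7.2 = 7.265672
Set a + b·x = 15.9: x = (15.9 − 7.265672) / 1.268657 = 6.805882

6.81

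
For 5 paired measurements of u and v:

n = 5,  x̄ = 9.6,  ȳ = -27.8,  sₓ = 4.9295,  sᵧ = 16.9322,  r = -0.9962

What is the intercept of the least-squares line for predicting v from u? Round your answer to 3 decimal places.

b = r · sᵧ/sₓ = -0.9962 · 16.9322/4.9295 = -3.421819
a = ȳ − b·x̄ = -27.8 − (-3.421819)·9.6 = 5.049464

5.049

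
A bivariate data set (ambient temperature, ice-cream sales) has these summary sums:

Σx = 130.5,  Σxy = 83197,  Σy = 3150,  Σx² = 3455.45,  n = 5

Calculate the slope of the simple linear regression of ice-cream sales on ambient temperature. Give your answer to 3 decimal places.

Sxx = Σx² − (Σx)²/n = 3455.45 − 3406.05 = 49.4
Sxy = Σxy − (Σx)(Σy)/n = 83197 − 82215 = 982
b = Sxy/Sxx = 982/49.4 = 19.878543

19.879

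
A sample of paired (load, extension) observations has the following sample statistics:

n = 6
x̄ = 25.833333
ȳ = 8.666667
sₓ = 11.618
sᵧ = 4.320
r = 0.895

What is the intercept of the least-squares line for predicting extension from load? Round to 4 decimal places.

0.0695

b = r · sᵧ/sₓ = 0.895 · 4.32/11.618 = 0.332794
a = ȳ − b·x̄ = 8.666667 − 0.332794·25.833333 = 0.069490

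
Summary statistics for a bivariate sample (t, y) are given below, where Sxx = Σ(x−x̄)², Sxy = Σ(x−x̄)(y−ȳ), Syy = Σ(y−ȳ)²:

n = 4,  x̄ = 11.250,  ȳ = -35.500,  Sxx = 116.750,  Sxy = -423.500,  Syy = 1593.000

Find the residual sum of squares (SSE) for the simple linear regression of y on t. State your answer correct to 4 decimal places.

b = Sxy/Sxx = -423.5/116.75 = -3.627409
SSE = Syy − b·Sxy = 1593 − (-3.627409)·(-423.5) = 56.792291

56.7923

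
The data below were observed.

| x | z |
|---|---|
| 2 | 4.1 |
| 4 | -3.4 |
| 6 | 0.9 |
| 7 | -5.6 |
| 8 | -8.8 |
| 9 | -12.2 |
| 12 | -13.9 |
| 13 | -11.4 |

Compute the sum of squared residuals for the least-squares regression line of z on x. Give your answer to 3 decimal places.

n = 8, Σx = 61, Σy = -50.3, Σxy = -534.4, Σx² = 563, Σy² = 609.99
Sxx = Σx² − (Σx)²/n = 563 − 465.125 = 97.875
Sxy = Σxy − (Σx)(Σy)/n = -534.4 − (-383.5375) = -150.8625
Syy = Σy² − (Σy)²/n = 609.99 − 316.26125 = 293.72875
b = Sxy/Sxx = -150.8625/97.875 = -1.541379
SSE = Syy − b·Sxy = 293.72875 − (-1.541379)·(-150.8625) = 61.192414

61.192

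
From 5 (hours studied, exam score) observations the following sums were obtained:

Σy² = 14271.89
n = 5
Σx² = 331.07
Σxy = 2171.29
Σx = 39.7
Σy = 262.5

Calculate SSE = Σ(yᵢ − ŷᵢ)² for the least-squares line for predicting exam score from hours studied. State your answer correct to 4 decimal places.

12.7217

Sxx = Σx² − (Σx)²/n = 331.07 − 315.218 = 15.852
Sxy = Σxy − (Σx)(Σy)/n = 2171.29 − 2084.25 = 87.04
Syy = Σy² − (Σy)²/n = 14271.89 − 13781.25 = 490.64
b = Sxy/Sxx = 87.04/15.852 = 5.490790
SSE = Syy − b·Sxy = 490.64 − 5.490790·87.04 = 12.721655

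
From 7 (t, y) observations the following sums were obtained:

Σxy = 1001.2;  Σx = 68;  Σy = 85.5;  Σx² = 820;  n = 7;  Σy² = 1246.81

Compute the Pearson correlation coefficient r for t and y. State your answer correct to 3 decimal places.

Sxx = Σx² − (Σx)²/n = 820 − 660.571429 = 159.428571
Sxy = Σxy − (Σx)(Σy)/n = 1001.2 − 830.571429 = 170.628571
Syy = Σy² − (Σy)²/n = 1246.81 − 1044.321429 = 202.488571
r = Sxy/√(Sxx·Syy) = 170.628571/√(32282.463673) = 170.628571/179.673214 = 0.949661

0.950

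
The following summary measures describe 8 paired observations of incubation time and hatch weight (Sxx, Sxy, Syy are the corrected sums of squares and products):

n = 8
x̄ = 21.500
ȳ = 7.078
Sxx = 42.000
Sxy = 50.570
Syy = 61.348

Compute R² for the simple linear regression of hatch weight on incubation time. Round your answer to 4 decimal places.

R² = Sxy²/(Sxx·Syy) = (50.57)²/(42·61.348) = 0.992513

0.9925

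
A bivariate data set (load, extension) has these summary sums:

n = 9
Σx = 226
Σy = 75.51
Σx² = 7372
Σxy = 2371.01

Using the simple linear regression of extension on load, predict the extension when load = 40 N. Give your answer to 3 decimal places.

Sxx = Σx² − (Σx)²/n = 7372 − 5675.111111 = 1696.888889
Sxy = Σxy − (Σx)(Σy)/n = 2371.01 − 1896.14 = 474.87
b = Sxy/Sxx = 474.87/1696.888889 = 0.279847
a = ȳ − b·x̄ = 8.39 − 0.279847·25.111111 = 1.362720
ŷ(40) = a + b·40 = 1.362720 + 0.279847·40 = 12.556617

12.557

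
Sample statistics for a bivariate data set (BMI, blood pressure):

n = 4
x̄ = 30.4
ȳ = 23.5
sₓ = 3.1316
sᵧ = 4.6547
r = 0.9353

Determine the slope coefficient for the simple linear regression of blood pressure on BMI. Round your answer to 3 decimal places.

1.390

b = r · sᵧ/sₓ = 0.9353 · 4.6547/3.1316 = 1.390197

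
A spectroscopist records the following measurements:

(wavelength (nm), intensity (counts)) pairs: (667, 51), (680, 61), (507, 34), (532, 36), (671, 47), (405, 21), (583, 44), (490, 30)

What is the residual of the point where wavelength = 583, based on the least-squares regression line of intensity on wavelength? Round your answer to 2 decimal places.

1.54

n = 8, Σx = 4535, Σy = 324, Σxy = 192281, Σx² = 2641617
Sxx = Σx² − (Σx)²/n = 2641617 − 2570778.125 = 70838.875
Sxy = Σxy − (Σx)(Σy)/n = 192281 − 183667.5 = 8613.5
b = Sxy/Sxx = 8613.5/70838.875 = 0.121593
a = ȳ − b·x̄ = 40.5 − 0.121593·566.875 = -28.427941
ŷ(583) = -28.427941 + 0.121593·583 = 42.460685
residual = y − ŷ = 44 − 42.460685 = 1.539315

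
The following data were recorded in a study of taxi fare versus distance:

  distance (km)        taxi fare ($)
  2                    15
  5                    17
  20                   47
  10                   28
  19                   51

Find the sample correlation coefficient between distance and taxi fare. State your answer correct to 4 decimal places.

0.9871

n = 5, Σx = 56, Σy = 158, Σxy = 2304, Σx² = 890, Σy² = 6108
Sxx = Σx² − (Σx)²/n = 890 − 627.2 = 262.8
Sxy = Σxy − (Σx)(Σy)/n = 2304 − 1769.6 = 534.4
Syy = Σy² − (Σy)²/n = 6108 − 4992.8 = 1115.2
r = Sxy/√(Sxx·Syy) = 534.4/√(293074.56) = 534.4/541.363612 = 0.987137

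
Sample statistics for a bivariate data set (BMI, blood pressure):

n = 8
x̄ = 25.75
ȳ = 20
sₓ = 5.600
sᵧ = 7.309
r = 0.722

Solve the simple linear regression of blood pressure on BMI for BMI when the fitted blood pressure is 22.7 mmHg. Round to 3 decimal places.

b = r · sᵧ/sₓ = 0.722 · 7.309/5.6 = 0.942339
a = ȳ − b·x̄ = 20 − 0.942339·25.75 = -4.265227
Set a + b·x = 22.7: x = (22.7 − (-4.265227)) / 0.942339 = 28.615211

28.615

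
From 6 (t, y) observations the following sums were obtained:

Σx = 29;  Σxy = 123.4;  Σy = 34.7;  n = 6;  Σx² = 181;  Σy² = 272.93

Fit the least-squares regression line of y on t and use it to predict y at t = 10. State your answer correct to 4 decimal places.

0.1759

Sxx = Σx² − (Σx)²/n = 181 − 140.166667 = 40.833333
Sxy = Σxy − (Σx)(Σy)/n = 123.4 − 167.716667 = -44.316667
b = Sxy/Sxx = -44.316667/40.833333 = -1.085306
a = ȳ − b·x̄ = 5.783333 − (-1.085306)·4.833333 = 11.028980
ŷ(10) = a + b·10 = 11.028980 + (-1.085306)·10 = 0.175918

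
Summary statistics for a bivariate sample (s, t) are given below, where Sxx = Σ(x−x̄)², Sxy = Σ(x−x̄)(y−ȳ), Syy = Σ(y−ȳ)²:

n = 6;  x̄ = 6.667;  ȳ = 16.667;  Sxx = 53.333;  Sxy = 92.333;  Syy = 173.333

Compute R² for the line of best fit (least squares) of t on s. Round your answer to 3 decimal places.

0.922

R² = Sxy²/(Sxx·Syy) = (92.333)²/(53.333·173.333) = 0.922224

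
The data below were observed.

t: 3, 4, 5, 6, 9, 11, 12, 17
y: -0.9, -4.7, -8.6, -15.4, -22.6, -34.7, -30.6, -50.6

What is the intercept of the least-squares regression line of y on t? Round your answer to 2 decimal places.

8.40

n = 8, Σx = 67, Σy = -168.1, Σxy = -1969.4, Σx² = 721
Sxx = Σx² − (Σx)²/n = 721 − 561.125 = 159.875
Sxy = Σxy − (Σx)(Σy)/n = -1969.4 − (-1407.8375) = -561.5625
b = Sxy/Sxx = -561.5625/159.875 = -3.512510
a = ȳ − b·x̄ = -21.0125 − (-3.512510)·8.375 = 8.404769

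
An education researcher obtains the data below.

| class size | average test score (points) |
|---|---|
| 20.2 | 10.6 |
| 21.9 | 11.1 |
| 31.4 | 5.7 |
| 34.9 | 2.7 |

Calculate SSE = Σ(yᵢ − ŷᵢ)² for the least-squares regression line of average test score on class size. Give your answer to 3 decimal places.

1.605

n = 4, Σx = 108.4, Σy = 30.1, Σxy = 730.42, Σx² = 3091.62, Σy² = 275.35
Sxx = Σx² − (Σx)²/n = 3091.62 − 2937.64 = 153.98
Sxy = Σxy − (Σx)(Σy)/n = 730.42 − 815.71 = -85.29
Syy = Σy² − (Σy)²/n = 275.35 − 226.5025 = 48.8475
b = Sxy/Sxx = -85.29/153.98 = -0.553903
SSE = Syy − b·Sxy = 48.8475 − (-0.553903)·(-85.29) = 1.605104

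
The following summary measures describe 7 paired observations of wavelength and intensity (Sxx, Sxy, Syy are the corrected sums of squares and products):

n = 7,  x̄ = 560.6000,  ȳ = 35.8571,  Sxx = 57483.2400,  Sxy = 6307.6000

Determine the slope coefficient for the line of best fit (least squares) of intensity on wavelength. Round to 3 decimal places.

0.110

b = Sxy/Sxx = 6307.6/57483.24 = 0.109729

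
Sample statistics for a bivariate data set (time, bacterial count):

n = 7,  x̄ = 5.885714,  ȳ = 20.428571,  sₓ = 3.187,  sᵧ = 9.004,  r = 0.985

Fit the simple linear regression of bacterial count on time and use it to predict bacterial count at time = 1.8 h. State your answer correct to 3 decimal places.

b = r · sᵧ/sₓ = 0.985 · 9.004/3.187 = 2.782849
a = ȳ − b·x̄ = 20.428571 − 2.782849·5.885714 = 4.049517
ŷ(1.8) = a + b·1.8 = 4.049517 + 2.782849·1.8 = 9.058646

9.059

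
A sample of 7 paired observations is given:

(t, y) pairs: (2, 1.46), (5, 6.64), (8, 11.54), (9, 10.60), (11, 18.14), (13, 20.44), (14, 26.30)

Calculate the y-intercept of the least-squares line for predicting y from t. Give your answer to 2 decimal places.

n = 7, Σx = 62, Σy = 95.12, Σxy = 1057.3, Σx² = 660
Sxx = Σx² − (Σx)²/n = 660 − 549.142857 = 110.857143
Sxy = Σxy − (Σx)(Σy)/n = 1057.3 − 842.491429 = 214.808571
b = Sxy/Sxx = 214.808571/110.857143 = 1.937706
a = ȳ − b·x̄ = 13.588571 − 1.937706·8.857143 = -3.573969

-3.57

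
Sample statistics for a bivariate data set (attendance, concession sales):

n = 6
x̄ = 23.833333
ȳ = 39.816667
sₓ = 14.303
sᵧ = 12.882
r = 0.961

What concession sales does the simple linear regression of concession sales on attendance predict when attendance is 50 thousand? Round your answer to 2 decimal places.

62.46

b = r · sᵧ/sₓ = 0.961 · 12.882/14.303 = 0.865525
a = ȳ − b·x̄ = 39.816667 − 0.865525·23.833333 = 19.188325
ŷ(50) = a + b·50 = 19.188325 + 0.865525·50 = 62.464568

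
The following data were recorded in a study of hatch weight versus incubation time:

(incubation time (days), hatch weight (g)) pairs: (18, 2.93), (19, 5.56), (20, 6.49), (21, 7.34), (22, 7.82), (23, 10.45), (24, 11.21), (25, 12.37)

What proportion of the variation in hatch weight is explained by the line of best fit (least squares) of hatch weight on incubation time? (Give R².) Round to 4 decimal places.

0.9706

n = 8, Σx = 172, Σy = 64.17, Σxy = 1433, Σx² = 3740, Σy² = 584.5301
Sxx = Σx² − (Σx)²/n = 3740 − 3698 = 42
Sxy = Σxy − (Σx)(Σy)/n = 1433 − 1379.655 = 53.345
Syy = Σy² − (Σy)²/n = 584.5301 − 514.723612 = 69.806488
R² = Sxy²/(Sxx·Syy) = (53.345)²/(42·69.806488) = 0.970605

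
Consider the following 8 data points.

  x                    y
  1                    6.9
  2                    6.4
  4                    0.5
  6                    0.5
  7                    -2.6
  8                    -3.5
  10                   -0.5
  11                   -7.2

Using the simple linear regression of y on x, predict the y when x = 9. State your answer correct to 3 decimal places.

n = 8, Σx = 49, Σy = 0.5, Σxy = -105.7, Σx² = 391
Sxx = Σx² − (Σx)²/n = 391 − 300.125 = 90.875
Sxy = Σxy − (Σx)(Σy)/n = -105.7 − 3.0625 = -108.7625
b = Sxy/Sxx = -108.7625/90.875 = -1.196836
a = ȳ − b·x̄ = 0.0625 − (-1.196836)·6.125 = 7.393122
ŷ(9) = a + b·9 = 7.393122 + (-1.196836)·9 = -3.378404

-3.378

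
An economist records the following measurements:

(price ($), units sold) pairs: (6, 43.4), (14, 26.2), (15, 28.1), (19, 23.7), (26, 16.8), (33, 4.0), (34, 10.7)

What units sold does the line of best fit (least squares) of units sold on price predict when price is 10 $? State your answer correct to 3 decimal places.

34.991

n = 7, Σx = 147, Σy = 152.9, Σxy = 2431.6, Σx² = 3739
Sxx = Σx² − (Σx)²/n = 3739 − 3087 = 652
Sxy = Σxy − (Σx)(Σy)/n = 2431.6 − 3210.9 = -779.3
b = Sxy/Sxx = -779.3/652 = -1.195245
a = ȳ − b·x̄ = 21.842857 − (-1.195245)·21 = 46.943011
ŷ(10) = a + b·10 = 46.943011 + (-1.195245)·10 = 34.990557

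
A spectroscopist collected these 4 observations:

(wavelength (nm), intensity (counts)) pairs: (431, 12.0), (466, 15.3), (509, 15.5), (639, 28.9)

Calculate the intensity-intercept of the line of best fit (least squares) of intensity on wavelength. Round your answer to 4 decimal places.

n = 4, Σx = 2045, Σy = 71.7, Σxy = 38658.4, Σx² = 1070319
Sxx = Σx² − (Σx)²/n = 1070319 − 1045506.25 = 24812.75
Sxy = Σxy − (Σx)(Σy)/n = 38658.4 − 36656.625 = 2001.775
b = Sxy/Sxx = 2001.775/24812.75 = 0.080675
a = ȳ − b·x̄ = 17.925 − 0.080675·511.25 = -23.320225

-23.3202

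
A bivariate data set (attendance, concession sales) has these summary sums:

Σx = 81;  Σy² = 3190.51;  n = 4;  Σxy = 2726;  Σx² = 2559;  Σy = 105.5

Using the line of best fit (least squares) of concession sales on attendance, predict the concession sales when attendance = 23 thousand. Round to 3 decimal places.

Sxx = Σx² − (Σx)²/n = 2559 − 1640.25 = 918.75
Sxy = Σxy − (Σx)(Σy)/n = 2726 − 2136.375 = 589.625
b = Sxy/Sxx = 589.625/918.75 = 0.641769
a = ȳ − b·x̄ = 26.375 − 0.641769·20.25 = 13.379184
ŷ(23) = a + b·23 = 13.379184 + 0.641769·23 = 28.139864

28.140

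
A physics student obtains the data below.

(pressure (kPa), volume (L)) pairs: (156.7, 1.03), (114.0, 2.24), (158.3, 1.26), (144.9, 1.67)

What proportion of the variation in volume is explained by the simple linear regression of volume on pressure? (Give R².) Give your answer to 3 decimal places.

0.919

n = 4, Σx = 573.9, Σy = 6.2, Σxy = 858.202, Σx² = 83605.79, Σy² = 10.455
Sxx = Σx² − (Σx)²/n = 83605.79 − 82340.3025 = 1265.4875
Sxy = Σxy − (Σx)(Σy)/n = 858.202 − 889.545 = -31.343
Syy = Σy² − (Σy)²/n = 10.455 − 9.61 = 0.845
R² = Sxy²/(Sxx·Syy) = (-31.343)²/(1265.4875·0.845) = 0.918685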